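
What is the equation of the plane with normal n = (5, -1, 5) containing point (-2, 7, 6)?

The plane through P with normal n = (a, b, c) satisfies n·(r - P) = 0,
i.e. ax + by + cz = a·x₀ + b·y₀ + c·z₀.
d = 5·(-2) + (-1)·7 + 5·6
  = -10 - 7 + 30
  = 13
Equation: 5x - y + 5z = 13

5x - y + 5z = 13


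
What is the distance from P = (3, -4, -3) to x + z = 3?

distance = |a·x₀ + b·y₀ + c·z₀ - d| / √(a² + b² + c²)
  = |1·3 + 0·(-4) + 1·(-3) - 3| / √(1² + 0² + 1²)
  = |3 + 0 - 3 - 3| / √(1 + 0 + 1)
  = |-3| / √2
  = 3 / 1.414
  ≈ 2.121

2.121


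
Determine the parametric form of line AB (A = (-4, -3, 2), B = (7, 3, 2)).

Direction vector d = B - A = (7 + 4, 3 + 3, 2 - 2) = (11, 6, 0)
Parametric form r = A + t·d:
x = -4 + 11t, y = -3 + 6t, z = 2

x = -4 + 11t, y = -3 + 6t, z = 2


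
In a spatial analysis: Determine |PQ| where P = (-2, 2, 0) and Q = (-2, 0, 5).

d = √[(x₂-x₁)² + (y₂-y₁)² + (z₂-z₁)²]
  = √[0² + (-2)² + 5²]
  = √[0 + 4 + 25]
  = √29
  ≈ 5.385

5.385


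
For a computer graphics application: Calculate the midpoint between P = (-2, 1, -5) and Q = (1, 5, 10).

M = ((x₁+x₂)/2, (y₁+y₂)/2, (z₁+z₂)/2)
  = ((-2 + 1)/2, (1 + 5)/2, (-5 + 10)/2)
  = (-1/2, 6/2, 5/2)
  = (-0.5, 3, 2.5)

(-0.5, 3, 2.5)


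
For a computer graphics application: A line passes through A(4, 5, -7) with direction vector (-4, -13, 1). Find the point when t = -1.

P(t) = A + t·d
  = (4 + (-4)·(-1), 5 + (-13)·(-1), -7 + 1·(-1))
  = (4 + 4, 5 + 13, -7 - 1)
  = (8, 18, -8)

(8, 18, -8)


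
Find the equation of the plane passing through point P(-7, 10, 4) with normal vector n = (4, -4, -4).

The plane through P with normal n = (a, b, c) satisfies n·(r - P) = 0,
i.e. ax + by + cz = a·x₀ + b·y₀ + c·z₀.
d = 4·(-7) + (-4)·10 + (-4)·4
  = -28 - 40 - 16
  = -84
Equation: 4x - 4y - 4z = -84

4x - 4y - 4z = -84


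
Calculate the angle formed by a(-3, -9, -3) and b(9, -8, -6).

a·b = (-3)·9 + (-9)·(-8) + (-3)·(-6) = -27 + 72 + 18 = 63
|a| = √((-3)² + (-9)² + (-3)²) = √99 ≈ 9.95
|b| = √(9² + (-8)² + (-6)²) = √181 ≈ 13.45
cos θ = (a·b)/(|a||b|) = 63/(9.95·13.45) ≈ 0.4706
θ = arccos(0.4706) ≈ 61.92°

61.92°


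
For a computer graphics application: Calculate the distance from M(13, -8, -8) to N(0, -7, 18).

d = √[(x₂-x₁)² + (y₂-y₁)² + (z₂-z₁)²]
  = √[(-13)² + 1² + 26²]
  = √[169 + 1 + 676]
  = √846
  ≈ 29.09

29.09


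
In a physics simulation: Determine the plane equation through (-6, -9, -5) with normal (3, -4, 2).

The plane through P with normal n = (a, b, c) satisfies n·(r - P) = 0,
i.e. ax + by + cz = a·x₀ + b·y₀ + c·z₀.
d = 3·(-6) + (-4)·(-9) + 2·(-5)
  = -18 + 36 - 10
  = 8
Equation: 3x - 4y + 2z = 8

3x - 4y + 2z = 8


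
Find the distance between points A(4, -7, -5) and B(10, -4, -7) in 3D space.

d = √[(x₂-x₁)² + (y₂-y₁)² + (z₂-z₁)²]
  = √[6² + 3² + (-2)²]
  = √[36 + 9 + 4]
  = √49
  ≈ 7

7


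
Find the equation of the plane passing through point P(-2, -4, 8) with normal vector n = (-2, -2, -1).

The plane through P with normal n = (a, b, c) satisfies n·(r - P) = 0,
i.e. ax + by + cz = a·x₀ + b·y₀ + c·z₀.
d = (-2)·(-2) + (-2)·(-4) + (-1)·8
  = 4 + 8 - 8
  = 4
Equation: -2x - 2y - z = 4

-2x - 2y - z = 4


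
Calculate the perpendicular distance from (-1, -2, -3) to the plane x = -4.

distance = |a·x₀ + b·y₀ + c·z₀ - d| / √(a² + b² + c²)
  = |1·(-1) + 0·(-2) + 0·(-3) - (-4)| / √(1² + 0² + 0²)
  = |-1 + 0 + 0 + 4| / √(1 + 0 + 0)
  = |3| / √1
  = 3 / 1
  ≈ 3

3


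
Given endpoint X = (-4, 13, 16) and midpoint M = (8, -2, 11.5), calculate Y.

Y = 2M - X
  = (2·8 - (-4), 2·(-2) - 13, 2·11.5 - 16)
  = (16 + 4, -4 - 13, 23 - 16)
  = (20, -17, 7)

(20, -17, 7)


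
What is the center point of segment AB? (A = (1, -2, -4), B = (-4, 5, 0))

M = ((x₁+x₂)/2, (y₁+y₂)/2, (z₁+z₂)/2)
  = ((1 - 4)/2, (-2 + 5)/2, (-4 + 0)/2)
  = (-3/2, 3/2, -4/2)
  = (-1.5, 1.5, -2)

(-1.5, 1.5, -2)


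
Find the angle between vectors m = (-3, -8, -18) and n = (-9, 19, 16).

m·n = (-3)·(-9) + (-8)·19 + (-18)·16 = 27 - 152 - 288 = -413
|m| = √((-3)² + (-8)² + (-18)²) = √397 ≈ 19.92
|n| = √((-9)² + 19² + 16²) = √698 ≈ 26.42
cos θ = (m·n)/(|m||n|) = -413/(19.92·26.42) ≈ -0.7846
θ = arccos(-0.7846) ≈ 141.7°

141.7°


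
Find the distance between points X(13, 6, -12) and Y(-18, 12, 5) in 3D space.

d = √[(x₂-x₁)² + (y₂-y₁)² + (z₂-z₁)²]
  = √[(-31)² + 6² + 17²]
  = √[961 + 36 + 289]
  = √1286
  ≈ 35.86

35.86


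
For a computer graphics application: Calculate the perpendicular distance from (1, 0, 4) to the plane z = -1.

distance = |a·x₀ + b·y₀ + c·z₀ - d| / √(a² + b² + c²)
  = |0·1 + 0·0 + 1·4 - (-1)| / √(0² + 0² + 1²)
  = |0 + 0 + 4 + 1| / √(0 + 0 + 1)
  = |5| / √1
  = 5 / 1
  ≈ 5

5


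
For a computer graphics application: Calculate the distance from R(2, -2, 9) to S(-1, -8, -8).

d = √[(x₂-x₁)² + (y₂-y₁)² + (z₂-z₁)²]
  = √[(-3)² + (-6)² + (-17)²]
  = √[9 + 36 + 289]
  = √334
  ≈ 18.28

18.28


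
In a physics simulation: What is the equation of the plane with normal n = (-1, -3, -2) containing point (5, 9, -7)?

The plane through P with normal n = (a, b, c) satisfies n·(r - P) = 0,
i.e. ax + by + cz = a·x₀ + b·y₀ + c·z₀.
d = (-1)·5 + (-3)·9 + (-2)·(-7)
  = -5 - 27 + 14
  = -18
Equation: -x - 3y - 2z = -18

-x - 3y - 2z = -18


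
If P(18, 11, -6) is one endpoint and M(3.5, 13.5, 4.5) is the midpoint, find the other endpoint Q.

Q = 2M - P
  = (2·3.5 - 18, 2·13.5 - 11, 2·4.5 - (-6))
  = (7 - 18, 27 - 11, 9 + 6)
  = (-11, 16, 15)

(-11, 16, 15)


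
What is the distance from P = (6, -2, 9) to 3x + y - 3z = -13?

distance = |a·x₀ + b·y₀ + c·z₀ - d| / √(a² + b² + c²)
  = |3·6 + 1·(-2) + (-3)·9 - (-13)| / √(3² + 1² + (-3)²)
  = |18 - 2 - 27 + 13| / √(9 + 1 + 9)
  = |2| / √19
  = 2 / 4.359
  ≈ 0.4588

0.4588


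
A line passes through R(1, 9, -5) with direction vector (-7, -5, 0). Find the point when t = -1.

P(t) = R + t·d
  = (1 + (-7)·(-1), 9 + (-5)·(-1), -5 + 0·(-1))
  = (1 + 7, 9 + 5, -5 + 0)
  = (8, 14, -5)

(8, 14, -5)


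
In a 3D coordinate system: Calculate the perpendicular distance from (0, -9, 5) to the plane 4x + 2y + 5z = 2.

distance = |a·x₀ + b·y₀ + c·z₀ - d| / √(a² + b² + c²)
  = |4·0 + 2·(-9) + 5·5 - 2| / √(4² + 2² + 5²)
  = |0 - 18 + 25 - 2| / √(16 + 4 + 25)
  = |5| / √45
  = 5 / 6.708
  ≈ 0.7454

0.7454


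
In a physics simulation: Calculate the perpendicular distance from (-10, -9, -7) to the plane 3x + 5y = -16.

distance = |a·x₀ + b·y₀ + c·z₀ - d| / √(a² + b² + c²)
  = |3·(-10) + 5·(-9) + 0·(-7) - (-16)| / √(3² + 5² + 0²)
  = |-30 - 45 + 0 + 16| / √(9 + 25 + 0)
  = |-59| / √34
  = 59 / 5.831
  ≈ 10.12

10.12


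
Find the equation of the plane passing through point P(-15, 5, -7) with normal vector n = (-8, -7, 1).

The plane through P with normal n = (a, b, c) satisfies n·(r - P) = 0,
i.e. ax + by + cz = a·x₀ + b·y₀ + c·z₀.
d = (-8)·(-15) + (-7)·5 + 1·(-7)
  = 120 - 35 - 7
  = 78
Equation: -8x - 7y + z = 78

-8x - 7y + z = 78


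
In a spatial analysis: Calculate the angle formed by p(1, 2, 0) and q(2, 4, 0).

p·q = 1·2 + 2·4 + 0·0 = 2 + 8 + 0 = 10
|p| = √(1² + 2² + 0²) = √5 ≈ 2.236
|q| = √(2² + 4² + 0²) = √20 ≈ 4.472
cos θ = (p·q)/(|p||q|) = 10/(2.236·4.472) ≈ 1
θ = arccos(1) ≈ 0°

0°


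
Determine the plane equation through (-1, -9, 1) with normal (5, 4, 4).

The plane through P with normal n = (a, b, c) satisfies n·(r - P) = 0,
i.e. ax + by + cz = a·x₀ + b·y₀ + c·z₀.
d = 5·(-1) + 4·(-9) + 4·1
  = -5 - 36 + 4
  = -37
Equation: 5x + 4y + 4z = -37

5x + 4y + 4z = -37


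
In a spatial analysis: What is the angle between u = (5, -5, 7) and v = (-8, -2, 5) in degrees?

u·v = 5·(-8) + (-5)·(-2) + 7·5 = -40 + 10 + 35 = 5
|u| = √(5² + (-5)² + 7²) = √99 ≈ 9.95
|v| = √((-8)² + (-2)² + 5²) = √93 ≈ 9.644
cos θ = (u·v)/(|u||v|) = 5/(9.95·9.644) ≈ 0.05211
θ = arccos(0.05211) ≈ 87.01°

87.01°


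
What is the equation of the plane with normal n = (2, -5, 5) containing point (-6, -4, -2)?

The plane through P with normal n = (a, b, c) satisfies n·(r - P) = 0,
i.e. ax + by + cz = a·x₀ + b·y₀ + c·z₀.
d = 2·(-6) + (-5)·(-4) + 5·(-2)
  = -12 + 20 - 10
  = -2
Equation: 2x - 5y + 5z = -2

2x - 5y + 5z = -2


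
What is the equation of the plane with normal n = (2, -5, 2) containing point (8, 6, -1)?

The plane through P with normal n = (a, b, c) satisfies n·(r - P) = 0,
i.e. ax + by + cz = a·x₀ + b·y₀ + c·z₀.
d = 2·8 + (-5)·6 + 2·(-1)
  = 16 - 30 - 2
  = -16
Equation: 2x - 5y + 2z = -16

2x - 5y + 2z = -16


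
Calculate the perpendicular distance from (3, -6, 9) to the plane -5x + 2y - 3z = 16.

distance = |a·x₀ + b·y₀ + c·z₀ - d| / √(a² + b² + c²)
  = |(-5)·3 + 2·(-6) + (-3)·9 - 16| / √((-5)² + 2² + (-3)²)
  = |-15 - 12 - 27 - 16| / √(25 + 4 + 9)
  = |-70| / √38
  = 70 / 6.164
  ≈ 11.36

11.36


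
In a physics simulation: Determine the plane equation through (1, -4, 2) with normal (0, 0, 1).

The plane through P with normal n = (a, b, c) satisfies n·(r - P) = 0,
i.e. ax + by + cz = a·x₀ + b·y₀ + c·z₀.
d = 0·1 + 0·(-4) + 1·2
  = 0 + 0 + 2
  = 2
Equation: z = 2

z = 2


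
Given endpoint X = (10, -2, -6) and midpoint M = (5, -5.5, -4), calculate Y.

Y = 2M - X
  = (2·5 - 10, 2·(-5.5) - (-2), 2·(-4) - (-6))
  = (10 - 10, -11 + 2, -8 + 6)
  = (0, -9, -2)

(0, -9, -2)


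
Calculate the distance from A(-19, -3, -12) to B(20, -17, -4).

d = √[(x₂-x₁)² + (y₂-y₁)² + (z₂-z₁)²]
  = √[39² + (-14)² + 8²]
  = √[1521 + 196 + 64]
  = √1781
  ≈ 42.2

42.2


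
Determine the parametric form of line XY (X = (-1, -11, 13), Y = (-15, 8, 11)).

Direction vector d = Y - X = (-15 + 1, 8 + 11, 11 - 13) = (-14, 19, -2)
Parametric form r = X + t·d:
x = -1 - 14t, y = -11 + 19t, z = 13 - 2t

x = -1 - 14t, y = -11 + 19t, z = 13 - 2t


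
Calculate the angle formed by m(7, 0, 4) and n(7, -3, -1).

m·n = 7·7 + 0·(-3) + 4·(-1) = 49 + 0 - 4 = 45
|m| = √(7² + 0² + 4²) = √65 ≈ 8.062
|n| = √(7² + (-3)² + (-1)²) = √59 ≈ 7.681
cos θ = (m·n)/(|m||n|) = 45/(8.062·7.681) ≈ 0.7267
θ = arccos(0.7267) ≈ 43.39°

43.39°


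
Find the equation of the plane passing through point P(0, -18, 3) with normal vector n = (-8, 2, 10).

The plane through P with normal n = (a, b, c) satisfies n·(r - P) = 0,
i.e. ax + by + cz = a·x₀ + b·y₀ + c·z₀.
d = (-8)·0 + 2·(-18) + 10·3
  = 0 - 36 + 30
  = -6
Equation: -8x + 2y + 10z = -6

-8x + 2y + 10z = -6


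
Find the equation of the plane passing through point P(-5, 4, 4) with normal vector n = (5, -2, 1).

The plane through P with normal n = (a, b, c) satisfies n·(r - P) = 0,
i.e. ax + by + cz = a·x₀ + b·y₀ + c·z₀.
d = 5·(-5) + (-2)·4 + 1·4
  = -25 - 8 + 4
  = -29
Equation: 5x - 2y + z = -29

5x - 2y + z = -29


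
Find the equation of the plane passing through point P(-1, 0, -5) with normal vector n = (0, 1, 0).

The plane through P with normal n = (a, b, c) satisfies n·(r - P) = 0,
i.e. ax + by + cz = a·x₀ + b·y₀ + c·z₀.
d = 0·(-1) + 1·0 + 0·(-5)
  = 0 + 0 + 0
  = 0
Equation: y = 0

y = 0


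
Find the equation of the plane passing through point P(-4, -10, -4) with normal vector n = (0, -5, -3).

The plane through P with normal n = (a, b, c) satisfies n·(r - P) = 0,
i.e. ax + by + cz = a·x₀ + b·y₀ + c·z₀.
d = 0·(-4) + (-5)·(-10) + (-3)·(-4)
  = 0 + 50 + 12
  = 62
Equation: -5y - 3z = 62

-5y - 3z = 62


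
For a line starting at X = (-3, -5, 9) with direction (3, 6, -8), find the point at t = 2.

P(t) = X + t·d
  = (-3 + 3·2, -5 + 6·2, 9 + (-8)·2)
  = (-3 + 6, -5 + 12, 9 - 16)
  = (3, 7, -7)

(3, 7, -7)


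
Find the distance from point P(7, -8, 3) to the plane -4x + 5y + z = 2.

distance = |a·x₀ + b·y₀ + c·z₀ - d| / √(a² + b² + c²)
  = |(-4)·7 + 5·(-8) + 1·3 - 2| / √((-4)² + 5² + 1²)
  = |-28 - 40 + 3 - 2| / √(16 + 25 + 1)
  = |-67| / √42
  = 67 / 6.481
  ≈ 10.34

10.34


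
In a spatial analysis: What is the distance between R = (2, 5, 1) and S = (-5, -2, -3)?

d = √[(x₂-x₁)² + (y₂-y₁)² + (z₂-z₁)²]
  = √[(-7)² + (-7)² + (-4)²]
  = √[49 + 49 + 16]
  = √114
  ≈ 10.68

10.68


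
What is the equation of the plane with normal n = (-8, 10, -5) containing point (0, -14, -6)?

The plane through P with normal n = (a, b, c) satisfies n·(r - P) = 0,
i.e. ax + by + cz = a·x₀ + b·y₀ + c·z₀.
d = (-8)·0 + 10·(-14) + (-5)·(-6)
  = 0 - 140 + 30
  = -110
Equation: -8x + 10y - 5z = -110

-8x + 10y - 5z = -110


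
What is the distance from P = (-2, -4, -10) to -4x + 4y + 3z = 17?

distance = |a·x₀ + b·y₀ + c·z₀ - d| / √(a² + b² + c²)
  = |(-4)·(-2) + 4·(-4) + 3·(-10) - 17| / √((-4)² + 4² + 3²)
  = |8 - 16 - 30 - 17| / √(16 + 16 + 9)
  = |-55| / √41
  = 55 / 6.403
  ≈ 8.59

8.59


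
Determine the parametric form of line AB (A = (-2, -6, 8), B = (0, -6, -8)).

Direction vector d = B - A = (0 + 2, -6 + 6, -8 - 8) = (2, 0, -16)
Parametric form r = A + t·d:
x = -2 + 2t, y = -6, z = 8 - 16t

x = -2 + 2t, y = -6, z = 8 - 16t


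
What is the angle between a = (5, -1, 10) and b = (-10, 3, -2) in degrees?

a·b = 5·(-10) + (-1)·3 + 10·(-2) = -50 - 3 - 20 = -73
|a| = √(5² + (-1)² + 10²) = √126 ≈ 11.22
|b| = √((-10)² + 3² + (-2)²) = √113 ≈ 10.63
cos θ = (a·b)/(|a||b|) = -73/(11.22·10.63) ≈ -0.6118
θ = arccos(-0.6118) ≈ 127.7°

127.7°


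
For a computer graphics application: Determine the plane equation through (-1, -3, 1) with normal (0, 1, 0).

The plane through P with normal n = (a, b, c) satisfies n·(r - P) = 0,
i.e. ax + by + cz = a·x₀ + b·y₀ + c·z₀.
d = 0·(-1) + 1·(-3) + 0·1
  = 0 - 3 + 0
  = -3
Equation: y = -3

y = -3


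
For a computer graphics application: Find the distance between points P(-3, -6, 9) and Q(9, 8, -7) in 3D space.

d = √[(x₂-x₁)² + (y₂-y₁)² + (z₂-z₁)²]
  = √[12² + 14² + (-16)²]
  = √[144 + 196 + 256]
  = √596
  ≈ 24.41

24.41


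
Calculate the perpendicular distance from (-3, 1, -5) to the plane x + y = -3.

distance = |a·x₀ + b·y₀ + c·z₀ - d| / √(a² + b² + c²)
  = |1·(-3) + 1·1 + 0·(-5) - (-3)| / √(1² + 1² + 0²)
  = |-3 + 1 + 0 + 3| / √(1 + 1 + 0)
  = |1| / √2
  = 1 / 1.414
  ≈ 0.7071

0.7071


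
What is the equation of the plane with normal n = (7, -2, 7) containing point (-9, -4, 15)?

The plane through P with normal n = (a, b, c) satisfies n·(r - P) = 0,
i.e. ax + by + cz = a·x₀ + b·y₀ + c·z₀.
d = 7·(-9) + (-2)·(-4) + 7·15
  = -63 + 8 + 105
  = 50
Equation: 7x - 2y + 7z = 50

7x - 2y + 7z = 50


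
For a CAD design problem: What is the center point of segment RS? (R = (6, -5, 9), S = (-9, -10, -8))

M = ((x₁+x₂)/2, (y₁+y₂)/2, (z₁+z₂)/2)
  = ((6 - 9)/2, (-5 - 10)/2, (9 - 8)/2)
  = (-3/2, -15/2, 1/2)
  = (-1.5, -7.5, 0.5)

(-1.5, -7.5, 0.5)


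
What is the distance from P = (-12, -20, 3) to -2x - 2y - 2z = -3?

distance = |a·x₀ + b·y₀ + c·z₀ - d| / √(a² + b² + c²)
  = |(-2)·(-12) + (-2)·(-20) + (-2)·3 - (-3)| / √((-2)² + (-2)² + (-2)²)
  = |24 + 40 - 6 + 3| / √(4 + 4 + 4)
  = |61| / √12
  = 61 / 3.464
  ≈ 17.61

17.61


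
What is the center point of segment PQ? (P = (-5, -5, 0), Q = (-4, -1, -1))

M = ((x₁+x₂)/2, (y₁+y₂)/2, (z₁+z₂)/2)
  = ((-5 - 4)/2, (-5 - 1)/2, (0 - 1)/2)
  = (-9/2, -6/2, -1/2)
  = (-4.5, -3, -0.5)

(-4.5, -3, -0.5)


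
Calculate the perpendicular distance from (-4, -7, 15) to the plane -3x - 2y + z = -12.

distance = |a·x₀ + b·y₀ + c·z₀ - d| / √(a² + b² + c²)
  = |(-3)·(-4) + (-2)·(-7) + 1·15 - (-12)| / √((-3)² + (-2)² + 1²)
  = |12 + 14 + 15 + 12| / √(9 + 4 + 1)
  = |53| / √14
  = 53 / 3.742
  ≈ 14.16

14.16


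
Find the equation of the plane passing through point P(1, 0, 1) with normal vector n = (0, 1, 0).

The plane through P with normal n = (a, b, c) satisfies n·(r - P) = 0,
i.e. ax + by + cz = a·x₀ + b·y₀ + c·z₀.
d = 0·1 + 1·0 + 0·1
  = 0 + 0 + 0
  = 0
Equation: y = 0

y = 0


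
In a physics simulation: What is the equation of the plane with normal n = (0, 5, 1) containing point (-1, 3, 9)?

The plane through P with normal n = (a, b, c) satisfies n·(r - P) = 0,
i.e. ax + by + cz = a·x₀ + b·y₀ + c·z₀.
d = 0·(-1) + 5·3 + 1·9
  = 0 + 15 + 9
  = 24
Equation: 5y + z = 24

5y + z = 24


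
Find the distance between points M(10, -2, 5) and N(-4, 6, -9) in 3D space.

d = √[(x₂-x₁)² + (y₂-y₁)² + (z₂-z₁)²]
  = √[(-14)² + 8² + (-14)²]
  = √[196 + 64 + 196]
  = √456
  ≈ 21.35

21.35


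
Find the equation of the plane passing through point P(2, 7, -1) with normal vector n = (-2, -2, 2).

The plane through P with normal n = (a, b, c) satisfies n·(r - P) = 0,
i.e. ax + by + cz = a·x₀ + b·y₀ + c·z₀.
d = (-2)·2 + (-2)·7 + 2·(-1)
  = -4 - 14 - 2
  = -20
Equation: -2x - 2y + 2z = -20

-2x - 2y + 2z = -20


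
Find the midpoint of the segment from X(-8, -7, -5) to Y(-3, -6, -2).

M = ((x₁+x₂)/2, (y₁+y₂)/2, (z₁+z₂)/2)
  = ((-8 - 3)/2, (-7 - 6)/2, (-5 - 2)/2)
  = (-11/2, -13/2, -7/2)
  = (-5.5, -6.5, -3.5)

(-5.5, -6.5, -3.5)


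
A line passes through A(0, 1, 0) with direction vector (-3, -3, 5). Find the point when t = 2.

P(t) = A + t·d
  = (0 + (-3)·2, 1 + (-3)·2, 0 + 5·2)
  = (0 - 6, 1 - 6, 0 + 10)
  = (-6, -5, 10)

(-6, -5, 10)


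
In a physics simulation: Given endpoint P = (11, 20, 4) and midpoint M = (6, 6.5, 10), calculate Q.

Q = 2M - P
  = (2·6 - 11, 2·6.5 - 20, 2·10 - 4)
  = (12 - 11, 13 - 20, 20 - 4)
  = (1, -7, 16)

(1, -7, 16)


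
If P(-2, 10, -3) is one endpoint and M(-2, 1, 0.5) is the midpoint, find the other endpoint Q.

Q = 2M - P
  = (2·(-2) - (-2), 2·1 - 10, 2·0.5 - (-3))
  = (-4 + 2, 2 - 10, 1 + 3)
  = (-2, -8, 4)

(-2, -8, 4)


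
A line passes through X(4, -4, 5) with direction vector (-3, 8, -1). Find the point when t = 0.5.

P(t) = X + t·d
  = (4 + (-3)·0.5, -4 + 8·0.5, 5 + (-1)·0.5)
  = (4 - 1.5, -4 + 4, 5 - 0.5)
  = (2.5, 0, 4.5)

(2.5, 0, 4.5)


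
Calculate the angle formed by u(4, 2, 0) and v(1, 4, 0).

u·v = 4·1 + 2·4 + 0·0 = 4 + 8 + 0 = 12
|u| = √(4² + 2² + 0²) = √20 ≈ 4.472
|v| = √(1² + 4² + 0²) = √17 ≈ 4.123
cos θ = (u·v)/(|u||v|) = 12/(4.472·4.123) ≈ 0.6508
θ = arccos(0.6508) ≈ 49.4°

49.4°


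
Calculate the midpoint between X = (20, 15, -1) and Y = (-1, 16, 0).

M = ((x₁+x₂)/2, (y₁+y₂)/2, (z₁+z₂)/2)
  = ((20 - 1)/2, (15 + 16)/2, (-1 + 0)/2)
  = (19/2, 31/2, -1/2)
  = (9.5, 15.5, -0.5)

(9.5, 15.5, -0.5)


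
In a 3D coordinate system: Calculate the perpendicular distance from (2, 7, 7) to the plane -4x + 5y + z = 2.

distance = |a·x₀ + b·y₀ + c·z₀ - d| / √(a² + b² + c²)
  = |(-4)·2 + 5·7 + 1·7 - 2| / √((-4)² + 5² + 1²)
  = |-8 + 35 + 7 - 2| / √(16 + 25 + 1)
  = |32| / √42
  = 32 / 6.481
  ≈ 4.938

4.938


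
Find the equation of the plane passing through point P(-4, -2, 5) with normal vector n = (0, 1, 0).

The plane through P with normal n = (a, b, c) satisfies n·(r - P) = 0,
i.e. ax + by + cz = a·x₀ + b·y₀ + c·z₀.
d = 0·(-4) + 1·(-2) + 0·5
  = 0 - 2 + 0
  = -2
Equation: y = -2

y = -2


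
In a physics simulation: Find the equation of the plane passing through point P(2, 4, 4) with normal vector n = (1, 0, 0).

The plane through P with normal n = (a, b, c) satisfies n·(r - P) = 0,
i.e. ax + by + cz = a·x₀ + b·y₀ + c·z₀.
d = 1·2 + 0·4 + 0·4
  = 2 + 0 + 0
  = 2
Equation: x = 2

x = 2


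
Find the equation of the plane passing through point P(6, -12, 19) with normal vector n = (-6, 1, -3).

The plane through P with normal n = (a, b, c) satisfies n·(r - P) = 0,
i.e. ax + by + cz = a·x₀ + b·y₀ + c·z₀.
d = (-6)·6 + 1·(-12) + (-3)·19
  = -36 - 12 - 57
  = -105
Equation: -6x + y - 3z = -105

-6x + y - 3z = -105


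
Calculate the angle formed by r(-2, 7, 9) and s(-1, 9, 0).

r·s = (-2)·(-1) + 7·9 + 9·0 = 2 + 63 + 0 = 65
|r| = √((-2)² + 7² + 9²) = √134 ≈ 11.58
|s| = √((-1)² + 9² + 0²) = √82 ≈ 9.055
cos θ = (r·s)/(|r||s|) = 65/(11.58·9.055) ≈ 0.6201
θ = arccos(0.6201) ≈ 51.68°

51.68°


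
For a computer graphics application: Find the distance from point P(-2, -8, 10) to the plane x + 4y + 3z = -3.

distance = |a·x₀ + b·y₀ + c·z₀ - d| / √(a² + b² + c²)
  = |1·(-2) + 4·(-8) + 3·10 - (-3)| / √(1² + 4² + 3²)
  = |-2 - 32 + 30 + 3| / √(1 + 16 + 9)
  = |-1| / √26
  = 1 / 5.099
  ≈ 0.1961

0.1961


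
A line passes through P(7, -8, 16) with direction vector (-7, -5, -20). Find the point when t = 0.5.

P(t) = P + t·d
  = (7 + (-7)·0.5, -8 + (-5)·0.5, 16 + (-20)·0.5)
  = (7 - 3.5, -8 - 2.5, 16 - 10)
  = (3.5, -10.5, 6)

(3.5, -10.5, 6)


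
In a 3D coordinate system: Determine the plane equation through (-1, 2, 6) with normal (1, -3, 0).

The plane through P with normal n = (a, b, c) satisfies n·(r - P) = 0,
i.e. ax + by + cz = a·x₀ + b·y₀ + c·z₀.
d = 1·(-1) + (-3)·2 + 0·6
  = -1 - 6 + 0
  = -7
Equation: x - 3y = -7

x - 3y = -7


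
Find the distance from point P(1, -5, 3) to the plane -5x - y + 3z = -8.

distance = |a·x₀ + b·y₀ + c·z₀ - d| / √(a² + b² + c²)
  = |(-5)·1 + (-1)·(-5) + 3·3 - (-8)| / √((-5)² + (-1)² + 3²)
  = |-5 + 5 + 9 + 8| / √(25 + 1 + 9)
  = |17| / √35
  = 17 / 5.916
  ≈ 2.874

2.874


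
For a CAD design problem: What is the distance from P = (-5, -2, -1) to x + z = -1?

distance = |a·x₀ + b·y₀ + c·z₀ - d| / √(a² + b² + c²)
  = |1·(-5) + 0·(-2) + 1·(-1) - (-1)| / √(1² + 0² + 1²)
  = |-5 + 0 - 1 + 1| / √(1 + 0 + 1)
  = |-5| / √2
  = 5 / 1.414
  ≈ 3.536

3.536


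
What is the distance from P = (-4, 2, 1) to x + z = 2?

distance = |a·x₀ + b·y₀ + c·z₀ - d| / √(a² + b² + c²)
  = |1·(-4) + 0·2 + 1·1 - 2| / √(1² + 0² + 1²)
  = |-4 + 0 + 1 - 2| / √(1 + 0 + 1)
  = |-5| / √2
  = 5 / 1.414
  ≈ 3.536

3.536


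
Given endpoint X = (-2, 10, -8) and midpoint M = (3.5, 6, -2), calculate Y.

Y = 2M - X
  = (2·3.5 - (-2), 2·6 - 10, 2·(-2) - (-8))
  = (7 + 2, 12 - 10, -4 + 8)
  = (9, 2, 4)

(9, 2, 4)


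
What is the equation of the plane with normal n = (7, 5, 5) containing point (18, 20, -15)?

The plane through P with normal n = (a, b, c) satisfies n·(r - P) = 0,
i.e. ax + by + cz = a·x₀ + b·y₀ + c·z₀.
d = 7·18 + 5·20 + 5·(-15)
  = 126 + 100 - 75
  = 151
Equation: 7x + 5y + 5z = 151

7x + 5y + 5z = 151


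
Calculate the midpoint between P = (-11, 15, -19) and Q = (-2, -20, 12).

M = ((x₁+x₂)/2, (y₁+y₂)/2, (z₁+z₂)/2)
  = ((-11 - 2)/2, (15 - 20)/2, (-19 + 12)/2)
  = (-13/2, -5/2, -7/2)
  = (-6.5, -2.5, -3.5)

(-6.5, -2.5, -3.5)


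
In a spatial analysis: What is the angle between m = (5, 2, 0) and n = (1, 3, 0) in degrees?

m·n = 5·1 + 2·3 + 0·0 = 5 + 6 + 0 = 11
|m| = √(5² + 2² + 0²) = √29 ≈ 5.385
|n| = √(1² + 3² + 0²) = √10 ≈ 3.162
cos θ = (m·n)/(|m||n|) = 11/(5.385·3.162) ≈ 0.6459
θ = arccos(0.6459) ≈ 49.76°

49.76°


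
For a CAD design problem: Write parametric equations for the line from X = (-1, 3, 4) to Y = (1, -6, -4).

Direction vector d = Y - X = (1 + 1, -6 - 3, -4 - 4) = (2, -9, -8)
Parametric form r = X + t·d:
x = -1 + 2t, y = 3 - 9t, z = 4 - 8t

x = -1 + 2t, y = 3 - 9t, z = 4 - 8t


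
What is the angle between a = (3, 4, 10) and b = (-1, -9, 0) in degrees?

a·b = 3·(-1) + 4·(-9) + 10·0 = -3 - 36 + 0 = -39
|a| = √(3² + 4² + 10²) = √125 ≈ 11.18
|b| = √((-1)² + (-9)² + 0²) = √82 ≈ 9.055
cos θ = (a·b)/(|a||b|) = -39/(11.18·9.055) ≈ -0.3852
θ = arccos(-0.3852) ≈ 112.7°

112.7°


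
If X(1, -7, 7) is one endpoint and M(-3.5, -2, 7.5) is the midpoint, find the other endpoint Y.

Y = 2M - X
  = (2·(-3.5) - 1, 2·(-2) - (-7), 2·7.5 - 7)
  = (-7 - 1, -4 + 7, 15 - 7)
  = (-8, 3, 8)

(-8, 3, 8)


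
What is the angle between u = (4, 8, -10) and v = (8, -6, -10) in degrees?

u·v = 4·8 + 8·(-6) + (-10)·(-10) = 32 - 48 + 100 = 84
|u| = √(4² + 8² + (-10)²) = √180 ≈ 13.42
|v| = √(8² + (-6)² + (-10)²) = √200 ≈ 14.14
cos θ = (u·v)/(|u||v|) = 84/(13.42·14.14) ≈ 0.4427
θ = arccos(0.4427) ≈ 63.72°

63.72°


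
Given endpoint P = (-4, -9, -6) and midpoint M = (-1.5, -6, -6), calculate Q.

Q = 2M - P
  = (2·(-1.5) - (-4), 2·(-6) - (-9), 2·(-6) - (-6))
  = (-3 + 4, -12 + 9, -12 + 6)
  = (1, -3, -6)

(1, -3, -6)


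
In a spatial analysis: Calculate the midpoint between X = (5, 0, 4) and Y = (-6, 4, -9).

M = ((x₁+x₂)/2, (y₁+y₂)/2, (z₁+z₂)/2)
  = ((5 - 6)/2, (0 + 4)/2, (4 - 9)/2)
  = (-1/2, 4/2, -5/2)
  = (-0.5, 2, -2.5)

(-0.5, 2, -2.5)


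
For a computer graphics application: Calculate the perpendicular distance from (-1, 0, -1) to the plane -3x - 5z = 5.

distance = |a·x₀ + b·y₀ + c·z₀ - d| / √(a² + b² + c²)
  = |(-3)·(-1) + 0·0 + (-5)·(-1) - 5| / √((-3)² + 0² + (-5)²)
  = |3 + 0 + 5 - 5| / √(9 + 0 + 25)
  = |3| / √34
  = 3 / 5.831
  ≈ 0.5145

0.5145


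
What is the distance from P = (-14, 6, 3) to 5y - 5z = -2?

distance = |a·x₀ + b·y₀ + c·z₀ - d| / √(a² + b² + c²)
  = |0·(-14) + 5·6 + (-5)·3 - (-2)| / √(0² + 5² + (-5)²)
  = |0 + 30 - 15 + 2| / √(0 + 25 + 25)
  = |17| / √50
  = 17 / 7.071
  ≈ 2.404

2.404


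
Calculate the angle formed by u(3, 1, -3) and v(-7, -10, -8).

u·v = 3·(-7) + 1·(-10) + (-3)·(-8) = -21 - 10 + 24 = -7
|u| = √(3² + 1² + (-3)²) = √19 ≈ 4.359
|v| = √((-7)² + (-10)² + (-8)²) = √213 ≈ 14.59
cos θ = (u·v)/(|u||v|) = -7/(4.359·14.59) ≈ -0.11
θ = arccos(-0.11) ≈ 96.32°

96.32°


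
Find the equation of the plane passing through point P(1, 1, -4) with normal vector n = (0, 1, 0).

The plane through P with normal n = (a, b, c) satisfies n·(r - P) = 0,
i.e. ax + by + cz = a·x₀ + b·y₀ + c·z₀.
d = 0·1 + 1·1 + 0·(-4)
  = 0 + 1 + 0
  = 1
Equation: y = 1

y = 1


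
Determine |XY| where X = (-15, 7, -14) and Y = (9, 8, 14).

d = √[(x₂-x₁)² + (y₂-y₁)² + (z₂-z₁)²]
  = √[24² + 1² + 28²]
  = √[576 + 1 + 784]
  = √1361
  ≈ 36.89

36.89


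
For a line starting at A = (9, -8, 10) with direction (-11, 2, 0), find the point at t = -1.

P(t) = A + t·d
  = (9 + (-11)·(-1), -8 + 2·(-1), 10 + 0·(-1))
  = (9 + 11, -8 - 2, 10 + 0)
  = (20, -10, 10)

(20, -10, 10)


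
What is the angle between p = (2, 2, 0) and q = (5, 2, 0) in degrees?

p·q = 2·5 + 2·2 + 0·0 = 10 + 4 + 0 = 14
|p| = √(2² + 2² + 0²) = √8 ≈ 2.828
|q| = √(5² + 2² + 0²) = √29 ≈ 5.385
cos θ = (p·q)/(|p||q|) = 14/(2.828·5.385) ≈ 0.9191
θ = arccos(0.9191) ≈ 23.2°

23.2°


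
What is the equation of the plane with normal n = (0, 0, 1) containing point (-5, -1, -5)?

The plane through P with normal n = (a, b, c) satisfies n·(r - P) = 0,
i.e. ax + by + cz = a·x₀ + b·y₀ + c·z₀.
d = 0·(-5) + 0·(-1) + 1·(-5)
  = 0 + 0 - 5
  = -5
Equation: z = -5

z = -5


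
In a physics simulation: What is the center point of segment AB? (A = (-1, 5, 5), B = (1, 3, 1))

M = ((x₁+x₂)/2, (y₁+y₂)/2, (z₁+z₂)/2)
  = ((-1 + 1)/2, (5 + 3)/2, (5 + 1)/2)
  = (0/2, 8/2, 6/2)
  = (0, 4, 3)

(0, 4, 3)


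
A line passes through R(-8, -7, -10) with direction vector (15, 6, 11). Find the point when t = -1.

P(t) = R + t·d
  = (-8 + 15·(-1), -7 + 6·(-1), -10 + 11·(-1))
  = (-8 - 15, -7 - 6, -10 - 11)
  = (-23, -13, -21)

(-23, -13, -21)


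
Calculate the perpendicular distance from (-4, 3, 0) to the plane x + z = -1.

distance = |a·x₀ + b·y₀ + c·z₀ - d| / √(a² + b² + c²)
  = |1·(-4) + 0·3 + 1·0 - (-1)| / √(1² + 0² + 1²)
  = |-4 + 0 + 0 + 1| / √(1 + 0 + 1)
  = |-3| / √2
  = 3 / 1.414
  ≈ 2.121

2.121


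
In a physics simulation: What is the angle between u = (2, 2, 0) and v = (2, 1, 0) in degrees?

u·v = 2·2 + 2·1 + 0·0 = 4 + 2 + 0 = 6
|u| = √(2² + 2² + 0²) = √8 ≈ 2.828
|v| = √(2² + 1² + 0²) = √5 ≈ 2.236
cos θ = (u·v)/(|u||v|) = 6/(2.828·2.236) ≈ 0.9487
θ = arccos(0.9487) ≈ 18.43°

18.43°


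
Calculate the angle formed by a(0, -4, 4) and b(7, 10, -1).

a·b = 0·7 + (-4)·10 + 4·(-1) = 0 - 40 - 4 = -44
|a| = √(0² + (-4)² + 4²) = √32 ≈ 5.657
|b| = √(7² + 10² + (-1)²) = √150 ≈ 12.25
cos θ = (a·b)/(|a||b|) = -44/(5.657·12.25) ≈ -0.6351
θ = arccos(-0.6351) ≈ 129.4°

129.4°


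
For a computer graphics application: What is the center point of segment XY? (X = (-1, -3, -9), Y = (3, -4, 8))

M = ((x₁+x₂)/2, (y₁+y₂)/2, (z₁+z₂)/2)
  = ((-1 + 3)/2, (-3 - 4)/2, (-9 + 8)/2)
  = (2/2, -7/2, -1/2)
  = (1, -3.5, -0.5)

(1, -3.5, -0.5)


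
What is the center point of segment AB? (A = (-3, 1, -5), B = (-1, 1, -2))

M = ((x₁+x₂)/2, (y₁+y₂)/2, (z₁+z₂)/2)
  = ((-3 - 1)/2, (1 + 1)/2, (-5 - 2)/2)
  = (-4/2, 2/2, -7/2)
  = (-2, 1, -3.5)

(-2, 1, -3.5)


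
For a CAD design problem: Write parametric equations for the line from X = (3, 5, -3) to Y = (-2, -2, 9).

Direction vector d = Y - X = (-2 - 3, -2 - 5, 9 + 3) = (-5, -7, 12)
Parametric form r = X + t·d:
x = 3 - 5t, y = 5 - 7t, z = -3 + 12t

x = 3 - 5t, y = 5 - 7t, z = -3 + 12t


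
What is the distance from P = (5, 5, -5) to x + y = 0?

distance = |a·x₀ + b·y₀ + c·z₀ - d| / √(a² + b² + c²)
  = |1·5 + 1·5 + 0·(-5) - 0| / √(1² + 1² + 0²)
  = |5 + 5 + 0 + 0| / √(1 + 1 + 0)
  = |10| / √2
  = 10 / 1.414
  ≈ 7.071

7.071


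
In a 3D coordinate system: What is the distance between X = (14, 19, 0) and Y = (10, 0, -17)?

d = √[(x₂-x₁)² + (y₂-y₁)² + (z₂-z₁)²]
  = √[(-4)² + (-19)² + (-17)²]
  = √[16 + 361 + 289]
  = √666
  ≈ 25.81

25.81


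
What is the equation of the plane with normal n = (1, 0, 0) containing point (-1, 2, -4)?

The plane through P with normal n = (a, b, c) satisfies n·(r - P) = 0,
i.e. ax + by + cz = a·x₀ + b·y₀ + c·z₀.
d = 1·(-1) + 0·2 + 0·(-4)
  = -1 + 0 + 0
  = -1
Equation: x = -1

x = -1


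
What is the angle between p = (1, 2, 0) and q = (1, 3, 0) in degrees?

p·q = 1·1 + 2·3 + 0·0 = 1 + 6 + 0 = 7
|p| = √(1² + 2² + 0²) = √5 ≈ 2.236
|q| = √(1² + 3² + 0²) = √10 ≈ 3.162
cos θ = (p·q)/(|p||q|) = 7/(2.236·3.162) ≈ 0.9899
θ = arccos(0.9899) ≈ 8.13°

8.13°


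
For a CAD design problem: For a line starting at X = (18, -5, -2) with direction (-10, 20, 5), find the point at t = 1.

P(t) = X + t·d
  = (18 + (-10)·1, -5 + 20·1, -2 + 5·1)
  = (18 - 10, -5 + 20, -2 + 5)
  = (8, 15, 3)

(8, 15, 3)


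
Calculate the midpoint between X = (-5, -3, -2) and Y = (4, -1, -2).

M = ((x₁+x₂)/2, (y₁+y₂)/2, (z₁+z₂)/2)
  = ((-5 + 4)/2, (-3 - 1)/2, (-2 - 2)/2)
  = (-1/2, -4/2, -4/2)
  = (-0.5, -2, -2)

(-0.5, -2, -2)


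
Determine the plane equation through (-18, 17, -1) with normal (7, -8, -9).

The plane through P with normal n = (a, b, c) satisfies n·(r - P) = 0,
i.e. ax + by + cz = a·x₀ + b·y₀ + c·z₀.
d = 7·(-18) + (-8)·17 + (-9)·(-1)
  = -126 - 136 + 9
  = -253
Equation: 7x - 8y - 9z = -253

7x - 8y - 9z = -253


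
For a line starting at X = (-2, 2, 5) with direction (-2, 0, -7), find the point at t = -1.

P(t) = X + t·d
  = (-2 + (-2)·(-1), 2 + 0·(-1), 5 + (-7)·(-1))
  = (-2 + 2, 2 + 0, 5 + 7)
  = (0, 2, 12)

(0, 2, 12)


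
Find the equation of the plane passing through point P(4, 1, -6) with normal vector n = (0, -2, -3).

The plane through P with normal n = (a, b, c) satisfies n·(r - P) = 0,
i.e. ax + by + cz = a·x₀ + b·y₀ + c·z₀.
d = 0·4 + (-2)·1 + (-3)·(-6)
  = 0 - 2 + 18
  = 16
Equation: -2y - 3z = 16

-2y - 3z = 16


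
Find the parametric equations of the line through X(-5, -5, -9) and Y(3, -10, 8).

Direction vector d = Y - X = (3 + 5, -10 + 5, 8 + 9) = (8, -5, 17)
Parametric form r = X + t·d:
x = -5 + 8t, y = -5 - 5t, z = -9 + 17t

x = -5 + 8t, y = -5 - 5t, z = -9 + 17t


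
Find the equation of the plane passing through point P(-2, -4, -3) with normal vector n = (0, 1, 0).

The plane through P with normal n = (a, b, c) satisfies n·(r - P) = 0,
i.e. ax + by + cz = a·x₀ + b·y₀ + c·z₀.
d = 0·(-2) + 1·(-4) + 0·(-3)
  = 0 - 4 + 0
  = -4
Equation: y = -4

y = -4


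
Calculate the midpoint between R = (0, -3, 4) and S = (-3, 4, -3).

M = ((x₁+x₂)/2, (y₁+y₂)/2, (z₁+z₂)/2)
  = ((0 - 3)/2, (-3 + 4)/2, (4 - 3)/2)
  = (-3/2, 1/2, 1/2)
  = (-1.5, 0.5, 0.5)

(-1.5, 0.5, 0.5)


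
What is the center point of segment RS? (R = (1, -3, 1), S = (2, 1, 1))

M = ((x₁+x₂)/2, (y₁+y₂)/2, (z₁+z₂)/2)
  = ((1 + 2)/2, (-3 + 1)/2, (1 + 1)/2)
  = (3/2, -2/2, 2/2)
  = (1.5, -1, 1)

(1.5, -1, 1)


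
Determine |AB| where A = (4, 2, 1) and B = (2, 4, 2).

d = √[(x₂-x₁)² + (y₂-y₁)² + (z₂-z₁)²]
  = √[(-2)² + 2² + 1²]
  = √[4 + 4 + 1]
  = √9
  ≈ 3

3


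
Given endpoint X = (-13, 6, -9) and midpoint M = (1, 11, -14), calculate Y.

Y = 2M - X
  = (2·1 - (-13), 2·11 - 6, 2·(-14) - (-9))
  = (2 + 13, 22 - 6, -28 + 9)
  = (15, 16, -19)

(15, 16, -19)


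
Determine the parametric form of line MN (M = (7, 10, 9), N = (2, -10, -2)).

Direction vector d = N - M = (2 - 7, -10 - 10, -2 - 9) = (-5, -20, -11)
Parametric form r = M + t·d:
x = 7 - 5t, y = 10 - 20t, z = 9 - 11t

x = 7 - 5t, y = 10 - 20t, z = 9 - 11t


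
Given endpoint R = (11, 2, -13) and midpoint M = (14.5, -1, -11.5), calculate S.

S = 2M - R
  = (2·14.5 - 11, 2·(-1) - 2, 2·(-11.5) - (-13))
  = (29 - 11, -2 - 2, -23 + 13)
  = (18, -4, -10)

(18, -4, -10)


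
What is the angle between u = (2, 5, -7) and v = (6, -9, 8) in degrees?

u·v = 2·6 + 5·(-9) + (-7)·8 = 12 - 45 - 56 = -89
|u| = √(2² + 5² + (-7)²) = √78 ≈ 8.832
|v| = √(6² + (-9)² + 8²) = √181 ≈ 13.45
cos θ = (u·v)/(|u||v|) = -89/(8.832·13.45) ≈ -0.749
θ = arccos(-0.749) ≈ 138.5°

138.5°


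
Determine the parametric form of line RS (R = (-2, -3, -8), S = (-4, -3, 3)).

Direction vector d = S - R = (-4 + 2, -3 + 3, 3 + 8) = (-2, 0, 11)
Parametric form r = R + t·d:
x = -2 - 2t, y = -3, z = -8 + 11t

x = -2 - 2t, y = -3, z = -8 + 11t


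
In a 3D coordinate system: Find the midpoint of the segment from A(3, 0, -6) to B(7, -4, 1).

M = ((x₁+x₂)/2, (y₁+y₂)/2, (z₁+z₂)/2)
  = ((3 + 7)/2, (0 - 4)/2, (-6 + 1)/2)
  = (10/2, -4/2, -5/2)
  = (5, -2, -2.5)

(5, -2, -2.5)


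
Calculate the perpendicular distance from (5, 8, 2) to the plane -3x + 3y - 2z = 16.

distance = |a·x₀ + b·y₀ + c·z₀ - d| / √(a² + b² + c²)
  = |(-3)·5 + 3·8 + (-2)·2 - 16| / √((-3)² + 3² + (-2)²)
  = |-15 + 24 - 4 - 16| / √(9 + 9 + 4)
  = |-11| / √22
  = 11 / 4.69
  ≈ 2.345

2.345


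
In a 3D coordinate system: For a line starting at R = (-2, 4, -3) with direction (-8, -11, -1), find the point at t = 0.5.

P(t) = R + t·d
  = (-2 + (-8)·0.5, 4 + (-11)·0.5, -3 + (-1)·0.5)
  = (-2 - 4, 4 - 5.5, -3 - 0.5)
  = (-6, -1.5, -3.5)

(-6, -1.5, -3.5)


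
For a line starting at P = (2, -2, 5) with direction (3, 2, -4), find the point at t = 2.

P(t) = P + t·d
  = (2 + 3·2, -2 + 2·2, 5 + (-4)·2)
  = (2 + 6, -2 + 4, 5 - 8)
  = (8, 2, -3)

(8, 2, -3)


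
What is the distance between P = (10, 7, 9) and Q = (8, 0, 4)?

d = √[(x₂-x₁)² + (y₂-y₁)² + (z₂-z₁)²]
  = √[(-2)² + (-7)² + (-5)²]
  = √[4 + 49 + 25]
  = √78
  ≈ 8.832

8.832


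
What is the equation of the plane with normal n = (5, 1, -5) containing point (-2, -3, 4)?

The plane through P with normal n = (a, b, c) satisfies n·(r - P) = 0,
i.e. ax + by + cz = a·x₀ + b·y₀ + c·z₀.
d = 5·(-2) + 1·(-3) + (-5)·4
  = -10 - 3 - 20
  = -33
Equation: 5x + y - 5z = -33

5x + y - 5z = -33


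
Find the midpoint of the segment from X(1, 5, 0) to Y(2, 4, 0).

M = ((x₁+x₂)/2, (y₁+y₂)/2, (z₁+z₂)/2)
  = ((1 + 2)/2, (5 + 4)/2, (0 + 0)/2)
  = (3/2, 9/2, 0/2)
  = (1.5, 4.5, 0)

(1.5, 4.5, 0)


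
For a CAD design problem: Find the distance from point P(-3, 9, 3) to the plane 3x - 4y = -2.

distance = |a·x₀ + b·y₀ + c·z₀ - d| / √(a² + b² + c²)
  = |3·(-3) + (-4)·9 + 0·3 - (-2)| / √(3² + (-4)² + 0²)
  = |-9 - 36 + 0 + 2| / √(9 + 16 + 0)
  = |-43| / √25
  = 43 / 5
  ≈ 8.6

8.6


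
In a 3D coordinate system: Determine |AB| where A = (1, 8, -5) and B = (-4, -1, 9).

d = √[(x₂-x₁)² + (y₂-y₁)² + (z₂-z₁)²]
  = √[(-5)² + (-9)² + 14²]
  = √[25 + 81 + 196]
  = √302
  ≈ 17.38

17.38


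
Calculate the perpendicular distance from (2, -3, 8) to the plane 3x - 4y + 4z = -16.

distance = |a·x₀ + b·y₀ + c·z₀ - d| / √(a² + b² + c²)
  = |3·2 + (-4)·(-3) + 4·8 - (-16)| / √(3² + (-4)² + 4²)
  = |6 + 12 + 32 + 16| / √(9 + 16 + 16)
  = |66| / √41
  = 66 / 6.403
  ≈ 10.31

10.31


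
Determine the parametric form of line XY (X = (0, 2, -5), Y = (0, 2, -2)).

Direction vector d = Y - X = (0 + 0, 2 - 2, -2 + 5) = (0, 0, 3)
Parametric form r = X + t·d:
x = 0, y = 2, z = -5 + 3t

x = 0, y = 2, z = -5 + 3t


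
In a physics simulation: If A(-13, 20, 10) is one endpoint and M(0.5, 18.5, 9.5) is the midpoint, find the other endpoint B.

B = 2M - A
  = (2·0.5 - (-13), 2·18.5 - 20, 2·9.5 - 10)
  = (1 + 13, 37 - 20, 19 - 10)
  = (14, 17, 9)

(14, 17, 9)


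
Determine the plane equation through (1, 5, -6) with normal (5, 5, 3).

The plane through P with normal n = (a, b, c) satisfies n·(r - P) = 0,
i.e. ax + by + cz = a·x₀ + b·y₀ + c·z₀.
d = 5·1 + 5·5 + 3·(-6)
  = 5 + 25 - 18
  = 12
Equation: 5x + 5y + 3z = 12

5x + 5y + 3z = 12


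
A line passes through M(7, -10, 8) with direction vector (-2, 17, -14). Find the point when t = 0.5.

P(t) = M + t·d
  = (7 + (-2)·0.5, -10 + 17·0.5, 8 + (-14)·0.5)
  = (7 - 1, -10 + 8.5, 8 - 7)
  = (6, -1.5, 1)

(6, -1.5, 1)


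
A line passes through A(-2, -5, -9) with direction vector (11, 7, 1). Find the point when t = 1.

P(t) = A + t·d
  = (-2 + 11·1, -5 + 7·1, -9 + 1·1)
  = (-2 + 11, -5 + 7, -9 + 1)
  = (9, 2, -8)

(9, 2, -8)


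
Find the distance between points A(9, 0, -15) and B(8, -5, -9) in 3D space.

d = √[(x₂-x₁)² + (y₂-y₁)² + (z₂-z₁)²]
  = √[(-1)² + (-5)² + 6²]
  = √[1 + 25 + 36]
  = √62
  ≈ 7.874

7.874


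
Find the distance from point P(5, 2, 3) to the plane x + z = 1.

distance = |a·x₀ + b·y₀ + c·z₀ - d| / √(a² + b² + c²)
  = |1·5 + 0·2 + 1·3 - 1| / √(1² + 0² + 1²)
  = |5 + 0 + 3 - 1| / √(1 + 0 + 1)
  = |7| / √2
  = 7 / 1.414
  ≈ 4.95

4.95


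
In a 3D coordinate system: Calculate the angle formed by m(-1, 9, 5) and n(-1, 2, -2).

m·n = (-1)·(-1) + 9·2 + 5·(-2) = 1 + 18 - 10 = 9
|m| = √((-1)² + 9² + 5²) = √107 ≈ 10.34
|n| = √((-1)² + 2² + (-2)²) = √9 ≈ 3
cos θ = (m·n)/(|m||n|) = 9/(10.34·3) ≈ 0.29
θ = arccos(0.29) ≈ 73.14°

73.14°


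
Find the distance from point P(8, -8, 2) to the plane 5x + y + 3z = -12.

distance = |a·x₀ + b·y₀ + c·z₀ - d| / √(a² + b² + c²)
  = |5·8 + 1·(-8) + 3·2 - (-12)| / √(5² + 1² + 3²)
  = |40 - 8 + 6 + 12| / √(25 + 1 + 9)
  = |50| / √35
  = 50 / 5.916
  ≈ 8.452

8.452
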